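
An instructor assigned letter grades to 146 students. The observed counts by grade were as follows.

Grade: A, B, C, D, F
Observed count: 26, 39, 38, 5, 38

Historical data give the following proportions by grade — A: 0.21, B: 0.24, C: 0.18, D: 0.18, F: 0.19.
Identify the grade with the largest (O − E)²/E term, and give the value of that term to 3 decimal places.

D, 17.231

Expected counts E_i = n·p_i: 146×0.21 = 30.66, 146×0.24 = 35.04, 146×0.18 = 26.28, 146×0.18 = 26.28, 146×0.19 = 27.74.
cat         O        E   (O−E)²/E
A          26    30.66     0.7083
B          39    35.04     0.4475
C          38    26.28     5.2267
D           5    26.28    17.2313
F          38    27.74     3.7948
The largest term is for D: 17.231.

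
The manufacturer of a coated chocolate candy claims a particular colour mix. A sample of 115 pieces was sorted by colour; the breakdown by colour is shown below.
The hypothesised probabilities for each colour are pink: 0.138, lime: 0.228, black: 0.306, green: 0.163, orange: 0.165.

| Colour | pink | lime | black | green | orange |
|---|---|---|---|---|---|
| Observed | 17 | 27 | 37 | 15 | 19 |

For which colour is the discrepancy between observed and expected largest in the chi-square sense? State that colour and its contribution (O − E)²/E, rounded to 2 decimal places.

Expected counts E_i = n·p_i: 115×0.138 = 15.87, 115×0.228 = 26.22, 115×0.306 = 35.19, 115×0.163 = 18.745, 115×0.165 = 18.975.
cat         O        E   (O−E)²/E
pink       17    15.87      0.080
lime       27    26.22      0.023
black      37    35.19      0.093
green      15   18.745      0.748
orange     19   18.975      0.000
The largest term is for green: 0.75.

green, 0.75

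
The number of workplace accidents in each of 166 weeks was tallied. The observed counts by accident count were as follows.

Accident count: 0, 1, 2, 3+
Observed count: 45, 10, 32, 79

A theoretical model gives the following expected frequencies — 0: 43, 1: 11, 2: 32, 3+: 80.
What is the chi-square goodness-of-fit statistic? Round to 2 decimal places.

0: (45 − 43)²/43 = 4/43 = 0.093
1: (10 − 11)²/11 = 1/11 = 0.091
2: (32 − 32)²/32 = 0/32 = 0.000
3+: (79 − 80)²/80 = 1/80 = 0.013
Sum = 0.20

0.20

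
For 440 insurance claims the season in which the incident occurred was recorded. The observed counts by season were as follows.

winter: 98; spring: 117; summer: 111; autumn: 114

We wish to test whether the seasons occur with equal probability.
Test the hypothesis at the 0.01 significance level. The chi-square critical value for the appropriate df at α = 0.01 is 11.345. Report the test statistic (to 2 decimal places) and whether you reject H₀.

1.91; do not reject

Under H₀ each category has probability 1/4, so each expected count is 440/4 = 110.
cat         O        E   (O−E)²/E
winter     98      110      1.309
spring    117      110      0.445
summer    111      110      0.009
autumn    114      110      0.145
Sum = 1.91
df = 3. Since 1.91 < 11.345, we do not reject H₀.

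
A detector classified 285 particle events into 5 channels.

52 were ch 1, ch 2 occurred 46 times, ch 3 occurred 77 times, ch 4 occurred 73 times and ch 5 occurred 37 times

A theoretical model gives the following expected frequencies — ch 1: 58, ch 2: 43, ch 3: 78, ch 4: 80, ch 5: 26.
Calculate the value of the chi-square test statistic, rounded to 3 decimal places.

6.109

cat         O        E   (O−E)²/E
ch 1       52       58     0.6207
ch 2       46       43     0.2093
ch 3       77       78     0.0128
ch 4       73       80     0.6125
ch 5       37       26     4.6538
Sum = 6.109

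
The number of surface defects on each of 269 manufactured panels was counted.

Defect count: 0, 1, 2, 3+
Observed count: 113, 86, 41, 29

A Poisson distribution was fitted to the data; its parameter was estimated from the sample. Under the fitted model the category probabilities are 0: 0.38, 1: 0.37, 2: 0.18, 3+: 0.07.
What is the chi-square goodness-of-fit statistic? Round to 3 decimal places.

Expected counts E_i = n·p_i: 269×0.38 = 102.22, 269×0.37 = 99.53, 269×0.18 = 48.42, 269×0.07 = 18.83.
cat         O        E   (O−E)²/E
0         113   102.22     1.1368
1          86    99.53     1.8393
2          41    48.42     1.1371
3+         29    18.83     5.4928
Sum = 9.606

9.606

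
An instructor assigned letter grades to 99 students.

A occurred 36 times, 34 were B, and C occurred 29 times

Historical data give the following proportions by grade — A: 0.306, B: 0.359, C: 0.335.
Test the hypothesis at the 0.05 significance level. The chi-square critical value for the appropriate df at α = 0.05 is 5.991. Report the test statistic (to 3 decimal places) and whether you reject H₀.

1.665; do not reject

Expected counts E_i = n·p_i: 99×0.306 = 30.294, 99×0.359 = 35.541, 99×0.335 = 33.165.
A: (36 − 30.294)²/30.294 = 32.558436/30.294 = 1.0747
B: (34 − 35.541)²/35.541 = 2.374681/35.541 = 0.0668
C: (29 − 33.165)²/33.165 = 17.347225/33.165 = 0.5231
Sum = 1.665
df = 2. Since 1.665 < 5.991, we do not reject H₀.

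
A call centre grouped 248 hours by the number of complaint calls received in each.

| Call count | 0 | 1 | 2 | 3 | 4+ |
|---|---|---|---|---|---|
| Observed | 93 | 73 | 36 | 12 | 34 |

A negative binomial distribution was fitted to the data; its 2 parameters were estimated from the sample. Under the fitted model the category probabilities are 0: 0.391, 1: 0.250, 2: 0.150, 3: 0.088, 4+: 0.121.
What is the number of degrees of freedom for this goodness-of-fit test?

There are k = 5 categories and 2 parameters estimated from the data, so df = 5 − 1 − 2 = 2.

2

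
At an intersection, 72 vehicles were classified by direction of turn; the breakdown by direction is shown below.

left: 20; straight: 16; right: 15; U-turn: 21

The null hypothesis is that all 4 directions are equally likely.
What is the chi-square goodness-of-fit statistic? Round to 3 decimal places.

Expected count for each of the 4 categories: 72/4 = 18.
left: (20 − 18)²/18 = 4/18 = 0.2222
straight: (16 − 18)²/18 = 4/18 = 0.2222
right: (15 − 18)²/18 = 9/18 = 0.5000
U-turn: (21 − 18)²/18 = 9/18 = 0.5000
Sum = 1.444

1.444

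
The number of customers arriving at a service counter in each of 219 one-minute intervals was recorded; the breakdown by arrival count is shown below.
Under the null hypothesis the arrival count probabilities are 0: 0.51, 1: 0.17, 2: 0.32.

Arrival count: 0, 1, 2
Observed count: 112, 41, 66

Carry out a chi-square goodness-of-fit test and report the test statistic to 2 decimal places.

0.62

Expected counts E_i = n·p_i: 219×0.51 = 111.69, 219×0.17 = 37.23, 219×0.32 = 70.08.
cat         O        E   (O−E)²/E
0         112   111.69      0.001
1          41    37.23      0.382
2          66    70.08      0.238
Sum = 0.62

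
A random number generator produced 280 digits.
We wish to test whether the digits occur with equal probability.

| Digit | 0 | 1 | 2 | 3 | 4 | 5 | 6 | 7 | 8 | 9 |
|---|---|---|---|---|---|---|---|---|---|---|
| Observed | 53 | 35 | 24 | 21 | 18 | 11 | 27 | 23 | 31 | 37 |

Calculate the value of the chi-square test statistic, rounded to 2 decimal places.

Under H₀ each category has probability 1/10, so each expected count is 280/10 = 28.
0: (53 − 28)²/28 = 625/28 = 22.321
1: (35 − 28)²/28 = 49/28 = 1.750
2: (24 − 28)²/28 = 16/28 = 0.571
3: (21 − 28)²/28 = 49/28 = 1.750
4: (18 − 28)²/28 = 100/28 = 3.571
5: (11 − 28)²/28 = 289/28 = 10.321
6: (27 − 28)²/28 = 1/28 = 0.036
7: (23 − 28)²/28 = 25/28 = 0.893
8: (31 − 28)²/28 = 9/28 = 0.321
9: (37 − 28)²/28 = 81/28 = 2.893
Sum = 44.43

44.43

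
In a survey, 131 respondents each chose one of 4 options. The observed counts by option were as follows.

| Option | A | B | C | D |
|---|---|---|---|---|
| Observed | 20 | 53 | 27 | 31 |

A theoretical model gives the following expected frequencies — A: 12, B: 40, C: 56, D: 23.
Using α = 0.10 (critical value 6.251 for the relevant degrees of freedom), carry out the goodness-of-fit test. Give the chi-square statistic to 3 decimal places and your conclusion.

cat         O        E   (O−E)²/E
A          20       12     5.3333
B          53       40     4.2250
C          27       56    15.0179
D          31       23     2.7826
Sum = 27.359
df = 3. Since 27.359 > 6.251, we reject H₀.

27.359; reject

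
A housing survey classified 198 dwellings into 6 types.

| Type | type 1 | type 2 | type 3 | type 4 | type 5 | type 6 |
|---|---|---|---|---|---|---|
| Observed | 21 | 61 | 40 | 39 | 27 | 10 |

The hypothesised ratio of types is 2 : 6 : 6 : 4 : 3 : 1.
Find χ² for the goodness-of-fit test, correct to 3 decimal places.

Ratio total = 22. Expected counts: 198×2/22 = 18, 198×6/22 = 54, 198×6/22 = 54, 198×4/22 = 36, 198×3/22 = 27, 198×1/22 = 9.
type 1: (21 − 18)²/18 = 9/18 = 0.5000
type 2: (61 − 54)²/54 = 49/54 = 0.9074
type 3: (40 − 54)²/54 = 196/54 = 3.6296
type 4: (39 − 36)²/36 = 9/36 = 0.2500
type 5: (27 − 27)²/27 = 0/27 = 0.0000
type 6: (10 − 9)²/9 = 1/9 = 0.1111
Sum = 5.398

5.398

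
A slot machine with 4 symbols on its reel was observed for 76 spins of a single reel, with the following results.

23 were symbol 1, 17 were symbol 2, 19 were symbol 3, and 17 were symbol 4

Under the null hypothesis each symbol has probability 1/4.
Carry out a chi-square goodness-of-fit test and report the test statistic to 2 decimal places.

1.26

Under H₀ each category has probability 1/4, so each expected count is 76/4 = 19.
cat           O        E   (O−E)²/E
symbol 1     23       19      0.842
symbol 2     17       19      0.211
symbol 3     19       19      0.000
symbol 4     17       19      0.211
Sum = 1.26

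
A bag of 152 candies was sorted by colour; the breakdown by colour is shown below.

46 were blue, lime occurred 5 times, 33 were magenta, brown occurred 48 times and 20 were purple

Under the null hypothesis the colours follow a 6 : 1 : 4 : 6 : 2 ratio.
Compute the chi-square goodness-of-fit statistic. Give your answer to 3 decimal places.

2.240

Ratio total = 19. Expected counts: 152×6/19 = 48, 152×1/19 = 8, 152×4/19 = 32, 152×6/19 = 48, 152×2/19 = 16.
χ² = (46−48)²/48 + (5−8)²/8 + (33−32)²/32 + (48−48)²/48 + (20−16)²/16
   = 0.0833 + 1.1250 + 0.0313 + 0.0000 + 1.0000
Sum = 2.240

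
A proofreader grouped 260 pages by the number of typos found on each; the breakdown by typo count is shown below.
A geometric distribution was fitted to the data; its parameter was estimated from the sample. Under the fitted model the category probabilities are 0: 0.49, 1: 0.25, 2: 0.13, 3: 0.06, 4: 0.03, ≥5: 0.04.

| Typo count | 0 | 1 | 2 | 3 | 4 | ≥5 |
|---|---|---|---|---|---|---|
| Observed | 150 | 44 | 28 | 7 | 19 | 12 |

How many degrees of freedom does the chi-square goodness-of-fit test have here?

There are k = 6 categories and 1 parameter estimated from the data, so df = 6 − 1 − 1 = 4.

4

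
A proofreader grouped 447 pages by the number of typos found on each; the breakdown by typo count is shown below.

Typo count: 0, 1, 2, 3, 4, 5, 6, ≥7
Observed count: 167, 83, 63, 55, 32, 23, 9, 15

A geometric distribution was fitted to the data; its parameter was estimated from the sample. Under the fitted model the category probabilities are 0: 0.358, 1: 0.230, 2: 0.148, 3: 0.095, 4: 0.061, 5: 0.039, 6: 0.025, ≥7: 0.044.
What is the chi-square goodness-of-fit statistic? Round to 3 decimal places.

12.102

Expected counts E_i = n·p_i: 447×0.358 = 160.026, 447×0.230 = 102.81, 447×0.148 = 66.156, 447×0.095 = 42.465, 447×0.061 = 27.267, 447×0.039 = 17.433, 447×0.025 = 11.175, 447×0.044 = 19.668.
0: (167 − 160.026)²/160.026 = 48.636676/160.026 = 0.3039
1: (83 − 102.81)²/102.81 = 392.4361/102.81 = 3.8171
2: (63 − 66.156)²/66.156 = 9.960336/66.156 = 0.1506
3: (55 − 42.465)²/42.465 = 157.126225/42.465 = 3.7001
4: (32 − 27.267)²/27.267 = 22.401289/27.267 = 0.8216
5: (23 − 17.433)²/17.433 = 30.991489/17.433 = 1.7777
6: (9 − 11.175)²/11.175 = 4.730625/11.175 = 0.4233
≥7: (15 − 19.668)²/19.668 = 21.790224/19.668 = 1.1079
Sum = 12.102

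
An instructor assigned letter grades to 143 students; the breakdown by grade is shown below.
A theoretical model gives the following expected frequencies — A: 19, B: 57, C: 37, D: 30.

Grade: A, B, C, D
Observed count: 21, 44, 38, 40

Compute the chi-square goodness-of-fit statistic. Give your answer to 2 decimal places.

A: (21 − 19)²/19 = 4/19 = 0.211
B: (44 − 57)²/57 = 169/57 = 2.965
C: (38 − 37)²/37 = 1/37 = 0.027
D: (40 − 30)²/30 = 100/30 = 3.333
Sum = 6.54

6.54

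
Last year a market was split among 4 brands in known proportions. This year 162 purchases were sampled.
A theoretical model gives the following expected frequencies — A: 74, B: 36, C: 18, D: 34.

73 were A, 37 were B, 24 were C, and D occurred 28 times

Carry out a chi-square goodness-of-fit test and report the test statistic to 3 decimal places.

A: (73 − 74)²/74 = 1/74 = 0.0135
B: (37 − 36)²/36 = 1/36 = 0.0278
C: (24 − 18)²/18 = 36/18 = 2.0000
D: (28 − 34)²/34 = 36/34 = 1.0588
Sum = 3.100

3.100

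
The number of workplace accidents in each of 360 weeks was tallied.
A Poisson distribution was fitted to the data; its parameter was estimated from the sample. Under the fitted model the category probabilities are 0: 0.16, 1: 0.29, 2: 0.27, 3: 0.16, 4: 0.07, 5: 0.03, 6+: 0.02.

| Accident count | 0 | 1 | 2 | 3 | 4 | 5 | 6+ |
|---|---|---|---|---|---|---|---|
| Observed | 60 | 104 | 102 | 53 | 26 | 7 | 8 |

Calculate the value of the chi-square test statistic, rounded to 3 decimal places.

2.157

Expected counts E_i = n·p_i: 360×0.16 = 57.6, 360×0.29 = 104.4, 360×0.27 = 97.2, 360×0.16 = 57.6, 360×0.07 = 25.2, 360×0.03 = 10.8, 360×0.02 = 7.2.
cat         O        E   (O−E)²/E
0          60     57.6     0.1000
1         104    104.4     0.0015
2         102     97.2     0.2370
3          53     57.6     0.3674
4          26     25.2     0.0254
5           7     10.8     1.3370
6+          8      7.2     0.0889
Sum = 2.157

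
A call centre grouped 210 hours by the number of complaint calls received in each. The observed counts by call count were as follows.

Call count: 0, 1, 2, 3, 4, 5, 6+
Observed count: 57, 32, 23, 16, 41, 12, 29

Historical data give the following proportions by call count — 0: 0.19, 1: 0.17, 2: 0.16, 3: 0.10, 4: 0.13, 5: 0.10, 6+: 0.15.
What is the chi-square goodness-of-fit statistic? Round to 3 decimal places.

Expected counts E_i = n·p_i: 210×0.19 = 39.9, 210×0.17 = 35.7, 210×0.16 = 33.6, 210×0.10 = 21, 210×0.13 = 27.3, 210×0.10 = 21, 210×0.15 = 31.5.
χ² = (57−39.9)²/39.9 + (32−35.7)²/35.7 + (23−33.6)²/33.6 + (16−21)²/21 + (41−27.3)²/27.3 + (12−21)²/21 + (29−31.5)²/31.5
   = 7.3286 + 0.3835 + 3.3440 + 1.1905 + 6.8751 + 3.8571 + 0.1984
Sum = 23.177

23.177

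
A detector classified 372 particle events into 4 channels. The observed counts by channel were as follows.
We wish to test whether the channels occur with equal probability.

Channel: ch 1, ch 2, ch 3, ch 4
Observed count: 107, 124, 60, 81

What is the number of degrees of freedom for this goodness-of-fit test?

3

There are k = 4 categories and no parameters were estimated from the data, so df = 4 − 1 = 3.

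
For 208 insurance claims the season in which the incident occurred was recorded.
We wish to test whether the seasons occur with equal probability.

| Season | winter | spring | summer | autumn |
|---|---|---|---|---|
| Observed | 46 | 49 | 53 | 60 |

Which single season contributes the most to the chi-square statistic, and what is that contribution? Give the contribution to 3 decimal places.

Under H₀ each category has probability 1/4, so each expected count is 208/4 = 52.
winter: (46 − 52)²/52 = 36/52 = 0.6923
spring: (49 − 52)²/52 = 9/52 = 0.1731
summer: (53 − 52)²/52 = 1/52 = 0.0192
autumn: (60 − 52)²/52 = 64/52 = 1.2308
The largest term is for autumn: 1.231.

autumn, 1.231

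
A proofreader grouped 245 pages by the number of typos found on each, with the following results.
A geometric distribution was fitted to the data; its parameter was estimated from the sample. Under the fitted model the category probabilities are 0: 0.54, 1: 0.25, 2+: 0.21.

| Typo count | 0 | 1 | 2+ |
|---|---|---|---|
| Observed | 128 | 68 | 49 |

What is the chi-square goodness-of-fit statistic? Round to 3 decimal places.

Expected counts E_i = n·p_i: 245×0.54 = 132.3, 245×0.25 = 61.25, 245×0.21 = 51.45.
cat         O        E   (O−E)²/E
0         128    132.3     0.1398
1          68    61.25     0.7439
2+         49    51.45     0.1167
Sum = 1.000

1.000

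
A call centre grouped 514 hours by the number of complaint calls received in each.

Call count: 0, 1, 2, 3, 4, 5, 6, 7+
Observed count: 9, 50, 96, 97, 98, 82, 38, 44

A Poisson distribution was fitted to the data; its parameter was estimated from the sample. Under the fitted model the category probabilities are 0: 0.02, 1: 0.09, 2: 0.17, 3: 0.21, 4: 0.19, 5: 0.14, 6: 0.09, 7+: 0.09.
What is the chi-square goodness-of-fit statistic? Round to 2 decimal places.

Expected counts E_i = n·p_i: 514×0.02 = 10.28, 514×0.09 = 46.26, 514×0.17 = 87.38, 514×0.21 = 107.94, 514×0.19 = 97.66, 514×0.14 = 71.96, 514×0.09 = 46.26, 514×0.09 = 46.26.
0: (9 − 10.28)²/10.28 = 1.6384/10.28 = 0.159
1: (50 − 46.26)²/46.26 = 13.9876/46.26 = 0.302
2: (96 − 87.38)²/87.38 = 74.3044/87.38 = 0.850
3: (97 − 107.94)²/107.94 = 119.6836/107.94 = 1.109
4: (98 − 97.66)²/97.66 = 0.1156/97.66 = 0.001
5: (82 − 71.96)²/71.96 = 100.8016/71.96 = 1.401
6: (38 − 46.26)²/46.26 = 68.2276/46.26 = 1.475
7+: (44 − 46.26)²/46.26 = 5.1076/46.26 = 0.110
Sum = 5.41

5.41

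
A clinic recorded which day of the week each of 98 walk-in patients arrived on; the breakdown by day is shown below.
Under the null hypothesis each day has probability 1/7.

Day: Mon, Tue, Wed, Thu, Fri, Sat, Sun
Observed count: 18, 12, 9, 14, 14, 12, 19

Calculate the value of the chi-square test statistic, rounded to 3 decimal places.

5.286

Under H₀ each category has probability 1/7, so each expected count is 98/7 = 14.
cat         O        E   (O−E)²/E
Mon        18       14     1.1429
Tue        12       14     0.2857
Wed         9       14     1.7857
Thu        14       14     0.0000
Fri        14       14     0.0000
Sat        12       14     0.2857
Sun        19       14     1.7857
Sum = 5.286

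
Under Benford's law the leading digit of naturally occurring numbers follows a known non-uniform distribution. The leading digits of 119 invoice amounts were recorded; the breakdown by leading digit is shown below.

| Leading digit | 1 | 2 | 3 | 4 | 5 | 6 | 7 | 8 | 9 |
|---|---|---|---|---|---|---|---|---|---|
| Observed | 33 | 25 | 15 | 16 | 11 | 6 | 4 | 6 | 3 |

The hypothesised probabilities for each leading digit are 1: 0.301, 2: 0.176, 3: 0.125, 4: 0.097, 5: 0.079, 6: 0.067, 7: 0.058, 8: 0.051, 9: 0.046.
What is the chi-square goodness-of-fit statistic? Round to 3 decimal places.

5.829

Expected counts E_i = n·p_i: 119×0.301 = 35.819, 119×0.176 = 20.944, 119×0.125 = 14.875, 119×0.097 = 11.543, 119×0.079 = 9.401, 119×0.067 = 7.973, 119×0.058 = 6.902, 119×0.051 = 6.069, 119×0.046 = 5.474.
1: (33 − 35.819)²/35.819 = 7.946761/35.819 = 0.2219
2: (25 − 20.944)²/20.944 = 16.451136/20.944 = 0.7855
3: (15 − 14.875)²/14.875 = 0.015625/14.875 = 0.0011
4: (16 − 11.543)²/11.543 = 19.864849/11.543 = 1.7209
5: (11 − 9.401)²/9.401 = 2.556801/9.401 = 0.2720
6: (6 − 7.973)²/7.973 = 3.892729/7.973 = 0.4882
7: (4 − 6.902)²/6.902 = 8.421604/6.902 = 1.2202
8: (6 − 6.069)²/6.069 = 0.004761/6.069 = 0.0008
9: (3 − 5.474)²/5.474 = 6.120676/5.474 = 1.1181
Sum = 5.829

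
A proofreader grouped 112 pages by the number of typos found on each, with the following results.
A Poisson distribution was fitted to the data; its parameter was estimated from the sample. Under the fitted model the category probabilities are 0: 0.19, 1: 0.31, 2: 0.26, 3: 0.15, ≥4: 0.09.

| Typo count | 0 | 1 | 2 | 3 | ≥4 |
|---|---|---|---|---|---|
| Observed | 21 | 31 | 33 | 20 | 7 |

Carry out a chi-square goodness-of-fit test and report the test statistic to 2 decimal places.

2.47

Expected counts E_i = n·p_i: 112×0.19 = 21.28, 112×0.31 = 34.72, 112×0.26 = 29.12, 112×0.15 = 16.8, 112×0.09 = 10.08.
cat         O        E   (O−E)²/E
0          21    21.28      0.004
1          31    34.72      0.399
2          33    29.12      0.517
3          20     16.8      0.610
≥4          7    10.08      0.941
Sum = 2.47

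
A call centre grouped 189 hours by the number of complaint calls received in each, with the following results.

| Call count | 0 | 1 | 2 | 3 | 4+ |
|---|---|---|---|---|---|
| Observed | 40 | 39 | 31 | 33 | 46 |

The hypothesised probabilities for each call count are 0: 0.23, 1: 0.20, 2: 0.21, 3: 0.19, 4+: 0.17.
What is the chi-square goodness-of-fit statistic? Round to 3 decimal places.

8.441

Expected counts E_i = n·p_i: 189×0.23 = 43.47, 189×0.20 = 37.8, 189×0.21 = 39.69, 189×0.19 = 35.91, 189×0.17 = 32.13.
χ² = (40−43.47)²/43.47 + (39−37.8)²/37.8 + (31−39.69)²/39.69 + (33−35.91)²/35.91 + (46−32.13)²/32.13
   = 0.2770 + 0.0381 + 1.9026 + 0.2358 + 5.9875
Sum = 8.441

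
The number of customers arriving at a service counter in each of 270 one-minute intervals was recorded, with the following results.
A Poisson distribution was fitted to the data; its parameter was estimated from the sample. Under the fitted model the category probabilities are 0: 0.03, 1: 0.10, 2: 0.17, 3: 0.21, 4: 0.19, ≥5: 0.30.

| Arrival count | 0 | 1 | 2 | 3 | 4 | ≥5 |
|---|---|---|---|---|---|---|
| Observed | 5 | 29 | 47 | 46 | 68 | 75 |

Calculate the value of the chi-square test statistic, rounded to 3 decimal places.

Expected counts E_i = n·p_i: 270×0.03 = 8.1, 270×0.10 = 27, 270×0.17 = 45.9, 270×0.21 = 56.7, 270×0.19 = 51.3, 270×0.30 = 81.
0: (5 − 8.1)²/8.1 = 9.61/8.1 = 1.1864
1: (29 − 27)²/27 = 4/27 = 0.1481
2: (47 − 45.9)²/45.9 = 1.21/45.9 = 0.0264
3: (46 − 56.7)²/56.7 = 114.49/56.7 = 2.0192
4: (68 − 51.3)²/51.3 = 278.89/51.3 = 5.4365
≥5: (75 − 81)²/81 = 36/81 = 0.4444
Sum = 9.261

9.261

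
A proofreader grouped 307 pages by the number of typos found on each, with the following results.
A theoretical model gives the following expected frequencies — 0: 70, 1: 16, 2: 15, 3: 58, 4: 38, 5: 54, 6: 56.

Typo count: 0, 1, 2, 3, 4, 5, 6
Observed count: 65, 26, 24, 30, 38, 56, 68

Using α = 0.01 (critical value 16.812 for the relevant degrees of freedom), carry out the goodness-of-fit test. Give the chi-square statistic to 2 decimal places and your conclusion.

cat         O        E   (O−E)²/E
0          65       70      0.357
1          26       16      6.250
2          24       15      5.400
3          30       58     13.517
4          38       38      0.000
5          56       54      0.074
6          68       56      2.571
Sum = 28.17
df = 6. Since 28.17 > 16.812, we reject H₀.

28.17; reject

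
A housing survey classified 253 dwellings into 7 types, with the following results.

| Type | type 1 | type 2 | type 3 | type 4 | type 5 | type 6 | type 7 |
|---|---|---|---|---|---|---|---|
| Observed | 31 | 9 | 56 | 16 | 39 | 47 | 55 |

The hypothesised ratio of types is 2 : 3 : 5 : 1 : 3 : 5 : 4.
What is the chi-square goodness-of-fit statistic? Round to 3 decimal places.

Ratio total = 23. Expected counts: 253×2/23 = 22, 253×3/23 = 33, 253×5/23 = 55, 253×1/23 = 11, 253×3/23 = 33, 253×5/23 = 55, 253×4/23 = 44.
cat         O        E   (O−E)²/E
type 1     31       22     3.6818
type 2      9       33    17.4545
type 3     56       55     0.0182
type 4     16       11     2.2727
type 5     39       33     1.0909
type 6     47       55     1.1636
type 7     55       44     2.7500
Sum = 28.432

28.432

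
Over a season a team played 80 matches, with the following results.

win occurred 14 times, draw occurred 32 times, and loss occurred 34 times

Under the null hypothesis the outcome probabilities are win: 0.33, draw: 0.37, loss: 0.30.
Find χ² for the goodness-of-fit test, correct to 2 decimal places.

10.19

Expected counts E_i = n·p_i: 80×0.33 = 26.4, 80×0.37 = 29.6, 80×0.30 = 24.
χ² = (14−26.4)²/26.4 + (32−29.6)²/29.6 + (34−24)²/24
   = 5.824 + 0.195 + 4.167
Sum = 10.19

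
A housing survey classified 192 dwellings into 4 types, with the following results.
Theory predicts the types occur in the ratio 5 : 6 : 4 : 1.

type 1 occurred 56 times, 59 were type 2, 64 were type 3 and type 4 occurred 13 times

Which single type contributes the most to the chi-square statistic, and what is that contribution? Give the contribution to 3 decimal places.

type 3, 5.333

Ratio total = 16. Expected counts: 192×5/16 = 60, 192×6/16 = 72, 192×4/16 = 48, 192×1/16 = 12.
χ² = (56−60)²/60 + (59−72)²/72 + (64−48)²/48 + (13−12)²/12
   = 0.2667 + 2.3472 + 5.3333 + 0.0833
The largest term is for type 3: 5.333.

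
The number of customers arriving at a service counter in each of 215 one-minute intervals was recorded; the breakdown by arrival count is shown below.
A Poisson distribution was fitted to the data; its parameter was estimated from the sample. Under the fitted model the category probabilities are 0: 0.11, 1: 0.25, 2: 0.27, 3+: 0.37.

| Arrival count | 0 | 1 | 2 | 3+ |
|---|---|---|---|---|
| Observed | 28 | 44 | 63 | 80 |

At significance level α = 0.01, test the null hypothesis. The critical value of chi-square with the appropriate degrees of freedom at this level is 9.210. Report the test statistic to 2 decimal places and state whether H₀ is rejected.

Expected counts E_i = n·p_i: 215×0.11 = 23.65, 215×0.25 = 53.75, 215×0.27 = 58.05, 215×0.37 = 79.55.
cat         O        E   (O−E)²/E
0          28    23.65      0.800
1          44    53.75      1.769
2          63    58.05      0.422
3+         80    79.55      0.003
Sum = 2.99
df = 2. Since 2.99 < 9.210, we do not reject H₀.

2.99; do not reject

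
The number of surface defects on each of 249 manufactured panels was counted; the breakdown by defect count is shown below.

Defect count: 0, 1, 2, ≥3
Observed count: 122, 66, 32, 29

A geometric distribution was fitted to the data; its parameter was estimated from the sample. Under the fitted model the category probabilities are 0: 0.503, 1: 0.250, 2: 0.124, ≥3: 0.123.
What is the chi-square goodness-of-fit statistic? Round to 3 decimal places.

Expected counts E_i = n·p_i: 249×0.503 = 125.247, 249×0.250 = 62.25, 249×0.124 = 30.876, 249×0.123 = 30.627.
χ² = (122−125.247)²/125.247 + (66−62.25)²/62.25 + (32−30.876)²/30.876 + (29−30.627)²/30.627
   = 0.0842 + 0.2259 + 0.0409 + 0.0864
Sum = 0.437

0.437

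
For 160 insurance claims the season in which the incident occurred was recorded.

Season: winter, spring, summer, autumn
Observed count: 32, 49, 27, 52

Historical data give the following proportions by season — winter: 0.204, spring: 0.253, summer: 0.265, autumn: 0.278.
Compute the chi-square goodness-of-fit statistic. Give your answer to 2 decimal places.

8.67

Expected counts E_i = n·p_i: 160×0.204 = 32.64, 160×0.253 = 40.48, 160×0.265 = 42.4, 160×0.278 = 44.48.
cat         O        E   (O−E)²/E
winter     32    32.64      0.013
spring     49    40.48      1.793
summer     27     42.4      5.593
autumn     52    44.48      1.271
Sum = 8.67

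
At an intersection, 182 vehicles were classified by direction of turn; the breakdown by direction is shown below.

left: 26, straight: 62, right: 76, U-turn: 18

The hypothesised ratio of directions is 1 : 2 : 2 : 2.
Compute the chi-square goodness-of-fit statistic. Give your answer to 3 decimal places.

Ratio total = 7. Expected counts: 182×1/7 = 26, 182×2/7 = 52, 182×2/7 = 52, 182×2/7 = 52.
left: (26 − 26)²/26 = 0/26 = 0.0000
straight: (62 − 52)²/52 = 100/52 = 1.9231
right: (76 − 52)²/52 = 576/52 = 11.0769
U-turn: (18 − 52)²/52 = 1156/52 = 22.2308
Sum = 35.231

35.231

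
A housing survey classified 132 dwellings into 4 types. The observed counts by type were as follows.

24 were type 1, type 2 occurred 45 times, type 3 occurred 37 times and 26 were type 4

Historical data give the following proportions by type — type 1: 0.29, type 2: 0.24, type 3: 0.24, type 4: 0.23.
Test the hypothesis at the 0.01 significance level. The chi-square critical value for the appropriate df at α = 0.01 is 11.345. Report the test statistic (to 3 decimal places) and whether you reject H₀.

12.447; reject

Expected counts E_i = n·p_i: 132×0.29 = 38.28, 132×0.24 = 31.68, 132×0.24 = 31.68, 132×0.23 = 30.36.
cat         O        E   (O−E)²/E
type 1     24    38.28     5.3270
type 2     45    31.68     5.6005
type 3     37    31.68     0.8934
type 4     26    30.36     0.6261
Sum = 12.447
df = 3. Since 12.447 > 11.345, we reject H₀.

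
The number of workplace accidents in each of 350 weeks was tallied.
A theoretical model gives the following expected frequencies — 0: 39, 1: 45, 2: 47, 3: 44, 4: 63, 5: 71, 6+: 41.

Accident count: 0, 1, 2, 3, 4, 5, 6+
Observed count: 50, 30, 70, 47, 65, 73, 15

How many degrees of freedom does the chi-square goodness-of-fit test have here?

6

There are k = 7 categories and no parameters were estimated from the data, so df = 7 − 1 = 6.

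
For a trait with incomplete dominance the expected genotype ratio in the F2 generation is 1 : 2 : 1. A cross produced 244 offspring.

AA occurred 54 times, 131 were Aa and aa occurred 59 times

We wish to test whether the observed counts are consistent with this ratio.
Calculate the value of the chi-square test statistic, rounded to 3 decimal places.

1.533

Ratio total = 4. Expected counts: 244×1/4 = 61, 244×2/4 = 122, 244×1/4 = 61.
χ² = (54−61)²/61 + (131−122)²/122 + (59−61)²/61
   = 0.8033 + 0.6639 + 0.0656
Sum = 1.533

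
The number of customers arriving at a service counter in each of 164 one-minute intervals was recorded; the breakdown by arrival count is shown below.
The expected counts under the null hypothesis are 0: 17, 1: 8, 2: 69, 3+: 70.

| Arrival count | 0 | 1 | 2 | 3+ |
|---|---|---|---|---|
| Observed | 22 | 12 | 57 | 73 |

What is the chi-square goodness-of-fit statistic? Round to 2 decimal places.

cat         O        E   (O−E)²/E
0          22       17      1.471
1          12        8      2.000
2          57       69      2.087
3+         73       70      0.129
Sum = 5.69

5.69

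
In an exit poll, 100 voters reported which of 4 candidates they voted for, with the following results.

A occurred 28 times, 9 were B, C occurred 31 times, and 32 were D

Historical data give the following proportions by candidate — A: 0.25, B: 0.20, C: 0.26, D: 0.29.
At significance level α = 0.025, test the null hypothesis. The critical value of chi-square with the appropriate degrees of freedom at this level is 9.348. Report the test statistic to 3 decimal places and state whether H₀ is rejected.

Expected counts E_i = n·p_i: 100×0.25 = 25, 100×0.20 = 20, 100×0.26 = 26, 100×0.29 = 29.
cat         O        E   (O−E)²/E
A          28       25     0.3600
B           9       20     6.0500
C          31       26     0.9615
D          32       29     0.3103
Sum = 7.682
df = 3. Since 7.682 < 9.348, we do not reject H₀.

7.682; do not reject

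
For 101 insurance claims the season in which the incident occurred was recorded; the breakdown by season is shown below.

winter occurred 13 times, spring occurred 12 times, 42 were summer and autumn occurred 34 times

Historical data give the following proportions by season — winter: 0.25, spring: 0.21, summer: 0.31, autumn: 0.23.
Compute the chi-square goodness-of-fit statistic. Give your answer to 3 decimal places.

18.585

Expected counts E_i = n·p_i: 101×0.25 = 25.25, 101×0.21 = 21.21, 101×0.31 = 31.31, 101×0.23 = 23.23.
winter: (13 − 25.25)²/25.25 = 150.0625/25.25 = 5.9431
spring: (12 − 21.21)²/21.21 = 84.8241/21.21 = 3.9993
summer: (42 − 31.31)²/31.31 = 114.2761/31.31 = 3.6498
autumn: (34 − 23.23)²/23.23 = 115.9929/23.23 = 4.9932
Sum = 18.585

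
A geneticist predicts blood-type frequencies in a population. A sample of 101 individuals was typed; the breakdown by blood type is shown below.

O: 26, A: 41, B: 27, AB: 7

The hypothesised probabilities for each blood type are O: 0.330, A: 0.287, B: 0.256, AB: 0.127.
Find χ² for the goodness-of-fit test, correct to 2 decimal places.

Expected counts E_i = n·p_i: 101×0.330 = 33.33, 101×0.287 = 28.987, 101×0.256 = 25.856, 101×0.127 = 12.827.
cat         O        E   (O−E)²/E
O          26    33.33      1.612
A          41   28.987      4.979
B          27   25.856      0.051
AB          7   12.827      2.647
Sum = 9.29

9.29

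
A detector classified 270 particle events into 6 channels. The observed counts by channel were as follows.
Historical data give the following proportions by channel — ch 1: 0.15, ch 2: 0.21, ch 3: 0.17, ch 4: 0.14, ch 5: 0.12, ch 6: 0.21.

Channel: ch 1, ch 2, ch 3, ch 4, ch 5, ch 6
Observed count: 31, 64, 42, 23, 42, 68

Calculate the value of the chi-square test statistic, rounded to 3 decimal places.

14.391

Expected counts E_i = n·p_i: 270×0.15 = 40.5, 270×0.21 = 56.7, 270×0.17 = 45.9, 270×0.14 = 37.8, 270×0.12 = 32.4, 270×0.21 = 56.7.
ch 1: (31 − 40.5)²/40.5 = 90.25/40.5 = 2.2284
ch 2: (64 − 56.7)²/56.7 = 53.29/56.7 = 0.9399
ch 3: (42 − 45.9)²/45.9 = 15.21/45.9 = 0.3314
ch 4: (23 − 37.8)²/37.8 = 219.04/37.8 = 5.7947
ch 5: (42 − 32.4)²/32.4 = 92.16/32.4 = 2.8444
ch 6: (68 − 56.7)²/56.7 = 127.69/56.7 = 2.2520
Sum = 14.391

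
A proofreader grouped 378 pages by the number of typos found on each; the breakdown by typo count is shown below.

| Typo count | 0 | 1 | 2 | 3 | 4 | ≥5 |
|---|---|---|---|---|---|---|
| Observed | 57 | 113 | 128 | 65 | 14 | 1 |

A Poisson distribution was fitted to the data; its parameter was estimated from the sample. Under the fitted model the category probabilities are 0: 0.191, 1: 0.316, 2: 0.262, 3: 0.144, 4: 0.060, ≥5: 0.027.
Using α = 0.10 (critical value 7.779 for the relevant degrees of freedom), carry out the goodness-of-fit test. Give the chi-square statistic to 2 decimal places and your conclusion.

25.70; reject

Expected counts E_i = n·p_i: 378×0.191 = 72.198, 378×0.316 = 119.448, 378×0.262 = 99.036, 378×0.144 = 54.432, 378×0.060 = 22.68, 378×0.027 = 10.206.
0: (57 − 72.198)²/72.198 = 230.979204/72.198 = 3.199
1: (113 − 119.448)²/119.448 = 41.576704/119.448 = 0.348
2: (128 − 99.036)²/99.036 = 838.913296/99.036 = 8.471
3: (65 − 54.432)²/54.432 = 111.682624/54.432 = 2.052
4: (14 − 22.68)²/22.68 = 75.3424/22.68 = 3.322
≥5: (1 − 10.206)²/10.206 = 84.750436/10.206 = 8.304
Sum = 25.70
df = 4. Since 25.70 > 7.779, we reject H₀.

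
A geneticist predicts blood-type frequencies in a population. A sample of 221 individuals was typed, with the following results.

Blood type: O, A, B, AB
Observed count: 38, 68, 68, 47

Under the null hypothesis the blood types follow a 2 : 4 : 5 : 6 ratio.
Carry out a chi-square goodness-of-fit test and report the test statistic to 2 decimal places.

Ratio total = 17. Expected counts: 221×2/17 = 26, 221×4/17 = 52, 221×5/17 = 65, 221×6/17 = 78.
χ² = (38−26)²/26 + (68−52)²/52 + (68−65)²/65 + (47−78)²/78
   = 5.538 + 4.923 + 0.138 + 12.321
Sum = 22.92

22.92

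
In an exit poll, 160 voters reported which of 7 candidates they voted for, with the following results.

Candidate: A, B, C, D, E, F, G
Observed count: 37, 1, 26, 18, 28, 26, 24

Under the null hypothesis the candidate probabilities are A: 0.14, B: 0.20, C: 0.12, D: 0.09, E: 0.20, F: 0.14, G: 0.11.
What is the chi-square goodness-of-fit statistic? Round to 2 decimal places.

Expected counts E_i = n·p_i: 160×0.14 = 22.4, 160×0.20 = 32, 160×0.12 = 19.2, 160×0.09 = 14.4, 160×0.20 = 32, 160×0.14 = 22.4, 160×0.11 = 17.6.
χ² = (37−22.4)²/22.4 + (1−32)²/32 + (26−19.2)²/19.2 + (18−14.4)²/14.4 + (28−32)²/32 + (26−22.4)²/22.4 + (24−17.6)²/17.6
   = 9.516 + 30.031 + 2.408 + 0.900 + 0.500 + 0.579 + 2.327
Sum = 46.26

46.26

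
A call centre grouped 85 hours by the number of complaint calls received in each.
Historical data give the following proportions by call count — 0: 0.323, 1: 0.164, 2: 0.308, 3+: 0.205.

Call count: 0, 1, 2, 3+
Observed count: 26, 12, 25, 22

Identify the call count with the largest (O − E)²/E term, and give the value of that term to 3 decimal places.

Expected counts E_i = n·p_i: 85×0.323 = 27.455, 85×0.164 = 13.94, 85×0.308 = 26.18, 85×0.205 = 17.425.
cat         O        E   (O−E)²/E
0          26   27.455     0.0771
1          12    13.94     0.2700
2          25    26.18     0.0532
3+         22   17.425     1.2012
The largest term is for 3+: 1.201.

3+, 1.201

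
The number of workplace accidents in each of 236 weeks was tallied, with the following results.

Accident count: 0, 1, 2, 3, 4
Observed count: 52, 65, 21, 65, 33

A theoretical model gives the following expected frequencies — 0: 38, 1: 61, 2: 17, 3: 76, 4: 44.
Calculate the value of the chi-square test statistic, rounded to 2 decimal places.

0: (52 − 38)²/38 = 196/38 = 5.158
1: (65 − 61)²/61 = 16/61 = 0.262
2: (21 − 17)²/17 = 16/17 = 0.941
3: (65 − 76)²/76 = 121/76 = 1.592
4: (33 − 44)²/44 = 121/44 = 2.750
Sum = 10.70

10.70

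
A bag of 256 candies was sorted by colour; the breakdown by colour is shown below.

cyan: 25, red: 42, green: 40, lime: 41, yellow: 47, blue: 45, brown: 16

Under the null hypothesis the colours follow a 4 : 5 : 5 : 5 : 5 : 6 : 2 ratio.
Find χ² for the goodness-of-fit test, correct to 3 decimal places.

Ratio total = 32. Expected counts: 256×4/32 = 32, 256×5/32 = 40, 256×5/32 = 40, 256×5/32 = 40, 256×5/32 = 40, 256×6/32 = 48, 256×2/32 = 16.
cyan: (25 − 32)²/32 = 49/32 = 1.5313
red: (42 − 40)²/40 = 4/40 = 0.1000
green: (40 − 40)²/40 = 0/40 = 0.0000
lime: (41 − 40)²/40 = 1/40 = 0.0250
yellow: (47 − 40)²/40 = 49/40 = 1.2250
blue: (45 − 48)²/48 = 9/48 = 0.1875
brown: (16 − 16)²/16 = 0/16 = 0.0000
Sum = 3.069

3.069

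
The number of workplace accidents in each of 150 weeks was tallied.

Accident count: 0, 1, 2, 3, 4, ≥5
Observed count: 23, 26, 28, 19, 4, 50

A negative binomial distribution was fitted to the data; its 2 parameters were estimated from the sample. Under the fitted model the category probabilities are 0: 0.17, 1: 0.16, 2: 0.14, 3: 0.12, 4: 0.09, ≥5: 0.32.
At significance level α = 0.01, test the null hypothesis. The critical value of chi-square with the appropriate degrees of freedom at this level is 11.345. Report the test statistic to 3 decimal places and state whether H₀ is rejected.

Expected counts E_i = n·p_i: 150×0.17 = 25.5, 150×0.16 = 24, 150×0.14 = 21, 150×0.12 = 18, 150×0.09 = 13.5, 150×0.32 = 48.
χ² = (23−25.5)²/25.5 + (26−24)²/24 + (28−21)²/21 + (19−18)²/18 + (4−13.5)²/13.5 + (50−48)²/48
   = 0.2451 + 0.1667 + 2.3333 + 0.0556 + 6.6852 + 0.0833
Sum = 9.569
df = 3. Since 9.569 < 11.345, we do not reject H₀.

9.569; do not reject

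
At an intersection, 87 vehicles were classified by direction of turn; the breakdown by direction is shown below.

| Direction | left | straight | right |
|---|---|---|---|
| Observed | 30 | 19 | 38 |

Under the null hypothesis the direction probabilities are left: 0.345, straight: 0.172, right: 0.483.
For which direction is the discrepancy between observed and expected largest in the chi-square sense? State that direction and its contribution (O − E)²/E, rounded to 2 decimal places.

Expected counts E_i = n·p_i: 87×0.345 = 30.015, 87×0.172 = 14.964, 87×0.483 = 42.021.
cat           O        E   (O−E)²/E
left         30   30.015      0.000
straight     19   14.964      1.089
right        38   42.021      0.385
The largest term is for straight: 1.09.

straight, 1.09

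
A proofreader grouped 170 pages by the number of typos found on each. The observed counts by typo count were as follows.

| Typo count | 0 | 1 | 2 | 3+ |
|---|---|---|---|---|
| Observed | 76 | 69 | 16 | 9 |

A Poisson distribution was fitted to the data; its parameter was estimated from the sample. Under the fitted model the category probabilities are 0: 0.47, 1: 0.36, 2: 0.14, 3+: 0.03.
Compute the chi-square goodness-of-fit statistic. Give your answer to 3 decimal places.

Expected counts E_i = n·p_i: 170×0.47 = 79.9, 170×0.36 = 61.2, 170×0.14 = 23.8, 170×0.03 = 5.1.
χ² = (76−79.9)²/79.9 + (69−61.2)²/61.2 + (16−23.8)²/23.8 + (9−5.1)²/5.1
   = 0.1904 + 0.9941 + 2.5563 + 2.9824
Sum = 6.723

6.723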